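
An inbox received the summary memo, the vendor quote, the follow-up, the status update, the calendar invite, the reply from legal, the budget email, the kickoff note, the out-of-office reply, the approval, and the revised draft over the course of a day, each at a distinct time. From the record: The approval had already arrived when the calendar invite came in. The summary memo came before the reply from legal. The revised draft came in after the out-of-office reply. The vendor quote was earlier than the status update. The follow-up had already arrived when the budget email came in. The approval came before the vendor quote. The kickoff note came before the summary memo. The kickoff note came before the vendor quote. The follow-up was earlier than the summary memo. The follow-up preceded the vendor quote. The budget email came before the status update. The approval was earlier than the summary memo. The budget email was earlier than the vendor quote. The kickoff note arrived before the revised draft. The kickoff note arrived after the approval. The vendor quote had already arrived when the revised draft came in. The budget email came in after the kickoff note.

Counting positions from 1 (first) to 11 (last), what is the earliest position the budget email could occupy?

The approval, the follow-up, and the kickoff note must all come before the budget email — 3 forced predecessors.
Nothing else is forced ahead of the budget email, so its earliest slot is position 3 + 1 = 4.

4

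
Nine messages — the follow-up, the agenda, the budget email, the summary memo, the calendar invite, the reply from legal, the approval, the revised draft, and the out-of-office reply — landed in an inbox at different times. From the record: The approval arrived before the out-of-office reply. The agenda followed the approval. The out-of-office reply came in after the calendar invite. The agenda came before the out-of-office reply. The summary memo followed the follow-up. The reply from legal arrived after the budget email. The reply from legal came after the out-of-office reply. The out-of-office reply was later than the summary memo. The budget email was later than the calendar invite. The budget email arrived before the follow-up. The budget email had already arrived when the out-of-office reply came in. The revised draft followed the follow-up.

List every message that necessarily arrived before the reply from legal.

the agenda, the approval, the budget email, the calendar invite, the follow-up, the out-of-office reply, the summary memo

Directly stated before the reply from legal: the budget email and the out-of-office reply.
The agenda reaches the reply from legal via the agenda → the out-of-office reply → the reply from legal.
The approval reaches the reply from legal via the approval → the out-of-office reply → the reply from legal.
The calendar invite reaches the reply from legal via the calendar invite → the budget email → the reply from legal.
Likewise the follow-up and the summary memo each reach the reply from legal by chaining the stated constraints.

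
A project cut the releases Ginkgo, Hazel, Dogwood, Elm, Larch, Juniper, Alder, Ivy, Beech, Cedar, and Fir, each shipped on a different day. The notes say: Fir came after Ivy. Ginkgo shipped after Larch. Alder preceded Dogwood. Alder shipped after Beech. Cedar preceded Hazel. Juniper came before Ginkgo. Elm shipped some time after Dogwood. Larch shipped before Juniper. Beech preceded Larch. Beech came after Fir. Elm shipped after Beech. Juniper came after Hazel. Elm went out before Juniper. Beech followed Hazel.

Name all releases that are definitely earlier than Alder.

Directly stated before Alder: Beech.
Cedar reaches Alder via Cedar → Hazel → Beech → Alder.
Fir reaches Alder via Fir → Beech → Alder.
Hazel reaches Alder via Hazel → Beech → Alder.
Likewise Ivy reaches Alder by chaining the stated constraints.

Beech, Cedar, Fir, Hazel, Ivy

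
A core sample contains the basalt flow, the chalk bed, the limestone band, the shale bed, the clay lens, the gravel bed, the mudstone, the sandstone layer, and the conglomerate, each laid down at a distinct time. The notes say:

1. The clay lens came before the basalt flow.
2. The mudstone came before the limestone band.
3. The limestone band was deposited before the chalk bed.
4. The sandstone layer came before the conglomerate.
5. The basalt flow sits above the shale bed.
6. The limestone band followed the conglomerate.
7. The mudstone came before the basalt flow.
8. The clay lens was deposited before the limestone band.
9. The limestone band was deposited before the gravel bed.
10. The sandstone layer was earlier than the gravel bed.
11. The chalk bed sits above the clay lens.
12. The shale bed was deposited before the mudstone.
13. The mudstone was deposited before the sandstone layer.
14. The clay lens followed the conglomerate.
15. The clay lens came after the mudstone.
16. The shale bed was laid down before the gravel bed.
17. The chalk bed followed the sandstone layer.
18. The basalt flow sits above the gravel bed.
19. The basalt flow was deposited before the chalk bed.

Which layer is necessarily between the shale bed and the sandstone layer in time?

Tracing the constraints gives the shale bed → the mudstone → the sandstone layer, so the mudstone sits after the shale bed and before the sandstone layer.
No other layer is forced both after the shale bed and before the sandstone layer.

the mudstone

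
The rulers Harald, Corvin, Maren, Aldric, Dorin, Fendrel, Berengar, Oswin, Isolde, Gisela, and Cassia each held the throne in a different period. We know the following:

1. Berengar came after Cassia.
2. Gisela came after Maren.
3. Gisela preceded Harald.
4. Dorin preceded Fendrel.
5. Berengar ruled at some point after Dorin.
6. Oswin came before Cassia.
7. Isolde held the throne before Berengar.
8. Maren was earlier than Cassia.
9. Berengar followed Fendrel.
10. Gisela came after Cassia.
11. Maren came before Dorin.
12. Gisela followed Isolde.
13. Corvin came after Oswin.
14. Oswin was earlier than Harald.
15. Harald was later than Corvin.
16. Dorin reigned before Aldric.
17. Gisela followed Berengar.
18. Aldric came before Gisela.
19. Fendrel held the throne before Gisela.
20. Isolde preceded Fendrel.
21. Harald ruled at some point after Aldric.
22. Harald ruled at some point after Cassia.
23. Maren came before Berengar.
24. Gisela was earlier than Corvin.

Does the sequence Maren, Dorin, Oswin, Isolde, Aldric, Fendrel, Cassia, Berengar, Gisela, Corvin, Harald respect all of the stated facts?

yes

Check each stated constraint against the proposed order — e.g. Oswin is ahead of Harald; Maren is ahead of Gisela. Every pair is in the required order; nothing is violated.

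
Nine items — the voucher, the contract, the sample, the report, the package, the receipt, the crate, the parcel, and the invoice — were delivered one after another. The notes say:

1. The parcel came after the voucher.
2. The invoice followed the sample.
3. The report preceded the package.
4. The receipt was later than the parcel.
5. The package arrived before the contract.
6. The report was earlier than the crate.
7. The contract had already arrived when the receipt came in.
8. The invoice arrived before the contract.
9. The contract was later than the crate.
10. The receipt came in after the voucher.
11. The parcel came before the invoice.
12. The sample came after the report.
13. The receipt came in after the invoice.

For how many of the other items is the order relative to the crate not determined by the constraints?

5

Forced before the crate: the report; forced after the crate: the contract and the receipt.
That leaves the invoice, the package, the parcel, the sample, and the voucher with no forced order relative to the crate — 5.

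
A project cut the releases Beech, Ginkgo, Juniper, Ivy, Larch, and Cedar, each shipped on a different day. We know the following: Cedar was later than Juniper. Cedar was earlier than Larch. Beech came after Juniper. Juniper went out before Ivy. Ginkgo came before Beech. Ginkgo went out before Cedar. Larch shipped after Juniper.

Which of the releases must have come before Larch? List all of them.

Cedar, Ginkgo, Juniper

Directly stated before Larch: Cedar and Juniper.
Ginkgo reaches Larch via Ginkgo → Cedar → Larch.
No chain forces Beech (or any of the others) ahead of Larch.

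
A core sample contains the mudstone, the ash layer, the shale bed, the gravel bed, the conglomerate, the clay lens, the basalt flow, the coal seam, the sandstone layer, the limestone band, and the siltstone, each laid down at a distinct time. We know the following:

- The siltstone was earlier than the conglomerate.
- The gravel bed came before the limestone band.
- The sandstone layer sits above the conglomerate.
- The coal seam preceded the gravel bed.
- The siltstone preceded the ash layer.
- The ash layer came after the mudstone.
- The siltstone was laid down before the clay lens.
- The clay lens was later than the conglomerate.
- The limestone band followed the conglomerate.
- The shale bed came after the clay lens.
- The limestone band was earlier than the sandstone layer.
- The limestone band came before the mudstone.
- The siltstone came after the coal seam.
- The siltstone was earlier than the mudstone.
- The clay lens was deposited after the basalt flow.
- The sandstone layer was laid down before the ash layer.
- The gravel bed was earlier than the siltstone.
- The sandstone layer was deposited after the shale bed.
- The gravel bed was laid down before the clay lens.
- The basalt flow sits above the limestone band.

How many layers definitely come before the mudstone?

Directly stated before the mudstone: the limestone band and the siltstone.
The coal seam reaches the mudstone via the coal seam → the siltstone → the mudstone.
The conglomerate reaches the mudstone via the conglomerate → the limestone band → the mudstone.
The gravel bed reaches the mudstone via the gravel bed → the limestone band → the mudstone.
No chain forces the shale bed (or any of the others) ahead of the mudstone.
That's the coal seam, the conglomerate, the gravel bed, the limestone band, and the siltstone — 5 in all.

5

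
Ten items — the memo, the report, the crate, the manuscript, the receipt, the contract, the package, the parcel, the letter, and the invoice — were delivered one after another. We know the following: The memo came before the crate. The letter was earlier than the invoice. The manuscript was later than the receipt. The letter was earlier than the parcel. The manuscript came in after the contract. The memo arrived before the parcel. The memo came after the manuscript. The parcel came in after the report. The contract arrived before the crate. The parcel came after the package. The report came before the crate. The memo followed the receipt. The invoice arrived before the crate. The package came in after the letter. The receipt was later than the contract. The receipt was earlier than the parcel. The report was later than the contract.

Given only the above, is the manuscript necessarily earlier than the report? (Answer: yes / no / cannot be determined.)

cannot be determined

No chain of stated constraints runs from the manuscript to the report, and none runs from the report to the manuscript either.
So the relative order of the manuscript and the report is not fixed by the given facts.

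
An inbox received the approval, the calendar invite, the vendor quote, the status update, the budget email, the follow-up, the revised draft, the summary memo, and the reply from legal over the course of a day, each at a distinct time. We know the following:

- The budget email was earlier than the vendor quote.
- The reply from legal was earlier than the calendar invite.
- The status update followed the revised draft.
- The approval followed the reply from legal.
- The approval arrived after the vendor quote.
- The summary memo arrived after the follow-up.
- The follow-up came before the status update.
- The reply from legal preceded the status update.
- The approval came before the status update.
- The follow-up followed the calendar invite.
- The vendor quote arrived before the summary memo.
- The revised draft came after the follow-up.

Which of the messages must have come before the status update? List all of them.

Directly stated before the status update: the approval, the follow-up, the reply from legal, and the revised draft.
The budget email reaches the status update via the budget email → the vendor quote → the approval → the status update.
The calendar invite reaches the status update via the calendar invite → the follow-up → the status update.
The vendor quote reaches the status update via the vendor quote → the approval → the status update.
No chain forces the summary memo ahead of the status update.

the approval, the budget email, the calendar invite, the follow-up, the reply from legal, the revised draft, the vendor quote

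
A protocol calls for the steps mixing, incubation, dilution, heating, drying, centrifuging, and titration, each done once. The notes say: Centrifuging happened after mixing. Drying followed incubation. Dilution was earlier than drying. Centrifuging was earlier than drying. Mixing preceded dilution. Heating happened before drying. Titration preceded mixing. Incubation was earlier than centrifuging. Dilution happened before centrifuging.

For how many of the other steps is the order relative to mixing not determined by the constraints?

Forced before mixing: titration; forced after mixing: centrifuging, dilution, and drying.
That leaves heating and incubation with no forced order relative to mixing — 2.

2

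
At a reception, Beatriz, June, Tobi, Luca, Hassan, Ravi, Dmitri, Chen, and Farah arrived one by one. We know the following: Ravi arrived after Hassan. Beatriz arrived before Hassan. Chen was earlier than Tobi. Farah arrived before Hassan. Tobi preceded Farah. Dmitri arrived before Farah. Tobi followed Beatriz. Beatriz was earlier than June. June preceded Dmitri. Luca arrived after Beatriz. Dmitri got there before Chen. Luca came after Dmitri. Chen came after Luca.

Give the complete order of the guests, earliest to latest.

Beatriz, June, Dmitri, Luca, Chen, Tobi, Farah, Hassan, Ravi

The constraints fix every adjacent pair, so only one ordering works:
Beatriz → June → Dmitri → Luca → Chen → Tobi → Farah → Hassan → Ravi.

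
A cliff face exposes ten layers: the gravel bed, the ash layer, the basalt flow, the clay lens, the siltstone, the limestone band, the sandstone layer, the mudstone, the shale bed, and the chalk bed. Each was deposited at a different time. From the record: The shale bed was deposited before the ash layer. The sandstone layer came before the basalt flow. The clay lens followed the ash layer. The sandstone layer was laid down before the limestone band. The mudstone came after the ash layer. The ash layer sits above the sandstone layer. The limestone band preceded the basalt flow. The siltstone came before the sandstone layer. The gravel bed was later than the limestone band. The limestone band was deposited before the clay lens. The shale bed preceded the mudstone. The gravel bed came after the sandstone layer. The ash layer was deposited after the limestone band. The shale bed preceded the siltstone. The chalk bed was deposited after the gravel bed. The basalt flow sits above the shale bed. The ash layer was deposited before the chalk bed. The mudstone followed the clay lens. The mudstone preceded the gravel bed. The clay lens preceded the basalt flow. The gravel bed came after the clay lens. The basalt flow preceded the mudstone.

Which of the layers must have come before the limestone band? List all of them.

the sandstone layer, the shale bed, the siltstone

Directly stated before the limestone band: the sandstone layer.
The shale bed reaches the limestone band via the shale bed → the siltstone → the sandstone layer → the limestone band.
The siltstone reaches the limestone band via the siltstone → the sandstone layer → the limestone band.
No chain forces the gravel bed (or any of the others) ahead of the limestone band.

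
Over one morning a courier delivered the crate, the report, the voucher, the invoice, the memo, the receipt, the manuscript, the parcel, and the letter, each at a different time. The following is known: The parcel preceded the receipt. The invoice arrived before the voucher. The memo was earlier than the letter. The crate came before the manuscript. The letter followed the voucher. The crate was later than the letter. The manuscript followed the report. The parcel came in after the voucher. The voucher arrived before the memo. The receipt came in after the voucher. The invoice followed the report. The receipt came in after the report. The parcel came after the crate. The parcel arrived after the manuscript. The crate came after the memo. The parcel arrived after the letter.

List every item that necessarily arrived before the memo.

the invoice, the report, the voucher

Directly stated before the memo: the voucher.
The invoice reaches the memo via the invoice → the voucher → the memo.
The report reaches the memo via the report → the invoice → the voucher → the memo.
No chain forces the crate (or any of the others) ahead of the memo.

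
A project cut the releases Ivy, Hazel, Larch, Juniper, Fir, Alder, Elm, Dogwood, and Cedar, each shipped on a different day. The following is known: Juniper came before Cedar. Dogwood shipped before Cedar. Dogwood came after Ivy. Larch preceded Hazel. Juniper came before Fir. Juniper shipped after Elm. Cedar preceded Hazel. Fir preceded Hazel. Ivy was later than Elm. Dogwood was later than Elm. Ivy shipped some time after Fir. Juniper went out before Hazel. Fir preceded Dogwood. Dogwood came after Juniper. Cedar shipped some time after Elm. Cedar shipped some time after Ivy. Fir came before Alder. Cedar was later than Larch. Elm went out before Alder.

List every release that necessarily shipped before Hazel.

Cedar, Dogwood, Elm, Fir, Ivy, Juniper, Larch

Directly stated before Hazel: Cedar, Fir, Juniper, and Larch.
Dogwood reaches Hazel via Dogwood → Cedar → Hazel.
Elm reaches Hazel via Elm → Juniper → Hazel.
Ivy reaches Hazel via Ivy → Cedar → Hazel.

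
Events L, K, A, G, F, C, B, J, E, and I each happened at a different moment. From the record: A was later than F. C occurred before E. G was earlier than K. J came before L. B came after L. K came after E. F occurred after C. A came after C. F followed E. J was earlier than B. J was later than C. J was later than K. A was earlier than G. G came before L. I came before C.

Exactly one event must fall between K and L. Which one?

Tracing the constraints gives K → J → L, so J sits after K and before L.
No other event is forced both after K and before L.

J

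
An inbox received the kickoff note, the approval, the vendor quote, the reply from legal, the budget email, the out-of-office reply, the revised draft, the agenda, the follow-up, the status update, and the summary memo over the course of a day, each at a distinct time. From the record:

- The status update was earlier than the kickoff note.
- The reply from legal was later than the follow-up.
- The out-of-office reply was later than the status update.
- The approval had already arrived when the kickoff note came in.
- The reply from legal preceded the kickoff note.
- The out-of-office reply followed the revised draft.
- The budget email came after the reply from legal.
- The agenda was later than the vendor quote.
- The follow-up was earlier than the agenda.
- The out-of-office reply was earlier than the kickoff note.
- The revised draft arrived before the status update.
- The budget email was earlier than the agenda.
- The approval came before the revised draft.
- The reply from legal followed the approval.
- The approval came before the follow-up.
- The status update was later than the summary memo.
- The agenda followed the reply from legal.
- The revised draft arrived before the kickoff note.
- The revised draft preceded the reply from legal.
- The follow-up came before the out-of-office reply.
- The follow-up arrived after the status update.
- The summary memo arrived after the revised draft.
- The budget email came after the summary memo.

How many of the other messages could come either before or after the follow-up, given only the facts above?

Forced before the follow-up: the approval, the revised draft, the status update, and the summary memo; forced after the follow-up: the agenda, the budget email, the kickoff note, the out-of-office reply, and the reply from legal.
That leaves the vendor quote with no forced order relative to the follow-up — 1.

1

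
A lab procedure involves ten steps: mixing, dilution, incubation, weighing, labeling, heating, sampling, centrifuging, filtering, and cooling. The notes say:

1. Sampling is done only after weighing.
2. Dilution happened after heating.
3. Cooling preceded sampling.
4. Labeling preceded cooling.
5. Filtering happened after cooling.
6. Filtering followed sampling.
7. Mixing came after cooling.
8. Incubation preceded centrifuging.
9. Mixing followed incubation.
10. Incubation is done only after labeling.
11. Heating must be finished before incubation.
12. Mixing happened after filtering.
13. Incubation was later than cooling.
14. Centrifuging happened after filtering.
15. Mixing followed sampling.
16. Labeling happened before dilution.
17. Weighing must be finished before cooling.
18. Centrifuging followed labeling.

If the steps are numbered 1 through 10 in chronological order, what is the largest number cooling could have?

Cooling must come before centrifuging, filtering, incubation, mixing, and sampling — 5 steps forced after it.
Everything else can be placed before cooling in some valid order, so cooling can sit as late as position 10 − 5 = 5.

5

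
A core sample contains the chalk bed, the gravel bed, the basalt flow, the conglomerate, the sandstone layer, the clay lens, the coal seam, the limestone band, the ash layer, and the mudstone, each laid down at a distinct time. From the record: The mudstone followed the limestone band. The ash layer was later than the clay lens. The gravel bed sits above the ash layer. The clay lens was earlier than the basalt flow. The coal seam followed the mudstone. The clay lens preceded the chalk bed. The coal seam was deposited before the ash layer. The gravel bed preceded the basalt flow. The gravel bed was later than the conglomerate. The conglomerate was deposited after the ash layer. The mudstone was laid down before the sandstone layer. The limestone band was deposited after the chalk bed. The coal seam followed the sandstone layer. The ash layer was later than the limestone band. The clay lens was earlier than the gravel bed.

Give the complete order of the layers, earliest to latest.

the clay lens, the chalk bed, the limestone band, the mudstone, the sandstone layer, the coal seam, the ash layer, the conglomerate, the gravel bed, the basalt flow

The constraints fix every adjacent pair, so only one ordering works:
the clay lens → the chalk bed → the limestone band → the mudstone → the sandstone layer → the coal seam → the ash layer → the conglomerate → the gravel bed → the basalt flow.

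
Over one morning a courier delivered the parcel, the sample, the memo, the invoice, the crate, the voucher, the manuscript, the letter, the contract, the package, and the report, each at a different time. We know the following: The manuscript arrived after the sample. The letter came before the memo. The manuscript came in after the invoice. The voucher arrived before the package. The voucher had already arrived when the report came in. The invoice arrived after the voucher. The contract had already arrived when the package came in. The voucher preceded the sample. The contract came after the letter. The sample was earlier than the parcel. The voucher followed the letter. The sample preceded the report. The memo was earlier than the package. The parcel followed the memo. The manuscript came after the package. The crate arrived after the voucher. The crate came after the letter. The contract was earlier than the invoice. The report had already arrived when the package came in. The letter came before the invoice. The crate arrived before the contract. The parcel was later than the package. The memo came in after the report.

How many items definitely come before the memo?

4

Directly stated before the memo: the letter and the report.
The sample reaches the memo via the sample → the report → the memo.
The voucher reaches the memo via the voucher → the report → the memo.
That's the letter, the report, the sample, and the voucher — 4 in all.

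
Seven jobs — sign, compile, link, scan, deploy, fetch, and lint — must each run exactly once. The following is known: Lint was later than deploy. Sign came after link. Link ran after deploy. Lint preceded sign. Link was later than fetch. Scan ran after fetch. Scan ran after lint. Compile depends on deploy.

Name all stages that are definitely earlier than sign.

deploy, fetch, link, lint

Directly stated before sign: link and lint.
Deploy reaches sign via deploy → lint → sign.
Fetch reaches sign via fetch → link → sign.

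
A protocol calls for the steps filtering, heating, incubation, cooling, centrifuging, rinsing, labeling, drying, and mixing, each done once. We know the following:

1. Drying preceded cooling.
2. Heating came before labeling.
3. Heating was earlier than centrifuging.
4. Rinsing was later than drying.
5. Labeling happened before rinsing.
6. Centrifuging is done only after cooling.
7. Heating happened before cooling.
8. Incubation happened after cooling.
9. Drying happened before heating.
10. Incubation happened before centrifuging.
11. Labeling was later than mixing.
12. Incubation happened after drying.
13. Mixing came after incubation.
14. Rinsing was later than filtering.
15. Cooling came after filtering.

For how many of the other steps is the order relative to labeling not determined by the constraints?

1

Forced before labeling: cooling, drying, filtering, heating, incubation, and mixing; forced after labeling: rinsing.
That leaves centrifuging with no forced order relative to labeling — 1.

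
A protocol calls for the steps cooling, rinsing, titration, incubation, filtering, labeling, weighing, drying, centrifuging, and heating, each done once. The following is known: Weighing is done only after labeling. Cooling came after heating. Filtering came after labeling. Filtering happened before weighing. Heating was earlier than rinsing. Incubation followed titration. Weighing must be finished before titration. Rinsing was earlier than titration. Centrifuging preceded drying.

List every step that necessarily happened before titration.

filtering, heating, labeling, rinsing, weighing

Directly stated before titration: rinsing and weighing.
Filtering reaches titration via filtering → weighing → titration.
Heating reaches titration via heating → rinsing → titration.
Labeling reaches titration via labeling → weighing → titration.
No chain forces cooling (or any of the others) ahead of titration.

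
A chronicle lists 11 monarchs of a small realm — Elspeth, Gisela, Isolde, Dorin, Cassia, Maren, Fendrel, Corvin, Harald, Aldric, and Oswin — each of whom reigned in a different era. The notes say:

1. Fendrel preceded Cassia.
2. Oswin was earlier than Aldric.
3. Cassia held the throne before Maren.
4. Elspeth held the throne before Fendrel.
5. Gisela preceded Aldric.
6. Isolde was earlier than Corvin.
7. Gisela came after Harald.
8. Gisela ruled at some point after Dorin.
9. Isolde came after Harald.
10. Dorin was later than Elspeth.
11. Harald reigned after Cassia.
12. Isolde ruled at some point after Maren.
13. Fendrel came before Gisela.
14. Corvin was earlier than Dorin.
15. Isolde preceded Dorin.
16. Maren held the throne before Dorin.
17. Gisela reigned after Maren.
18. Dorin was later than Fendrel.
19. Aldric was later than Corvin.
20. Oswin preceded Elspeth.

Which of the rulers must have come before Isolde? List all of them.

Cassia, Elspeth, Fendrel, Harald, Maren, Oswin

Directly stated before Isolde: Harald and Maren.
Cassia reaches Isolde via Cassia → Maren → Isolde.
Elspeth reaches Isolde via Elspeth → Fendrel → Cassia → Maren → Isolde.
Fendrel reaches Isolde via Fendrel → Cassia → Maren → Isolde.
Likewise Oswin reaches Isolde by chaining the stated constraints.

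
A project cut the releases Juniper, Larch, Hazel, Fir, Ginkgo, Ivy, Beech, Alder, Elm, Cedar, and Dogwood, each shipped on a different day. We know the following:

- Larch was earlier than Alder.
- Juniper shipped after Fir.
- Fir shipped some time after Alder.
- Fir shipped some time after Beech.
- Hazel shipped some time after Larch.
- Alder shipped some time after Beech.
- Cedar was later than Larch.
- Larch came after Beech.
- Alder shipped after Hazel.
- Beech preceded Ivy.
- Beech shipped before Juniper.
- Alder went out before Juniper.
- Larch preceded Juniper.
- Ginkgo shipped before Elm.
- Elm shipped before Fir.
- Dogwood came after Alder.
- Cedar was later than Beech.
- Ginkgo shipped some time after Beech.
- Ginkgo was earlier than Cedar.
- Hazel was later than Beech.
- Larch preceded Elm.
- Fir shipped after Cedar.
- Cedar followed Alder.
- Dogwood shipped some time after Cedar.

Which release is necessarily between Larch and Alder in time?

Hazel

Tracing the constraints gives Larch → Hazel → Alder, so Hazel sits after Larch and before Alder.
No other release is forced both after Larch and before Alder.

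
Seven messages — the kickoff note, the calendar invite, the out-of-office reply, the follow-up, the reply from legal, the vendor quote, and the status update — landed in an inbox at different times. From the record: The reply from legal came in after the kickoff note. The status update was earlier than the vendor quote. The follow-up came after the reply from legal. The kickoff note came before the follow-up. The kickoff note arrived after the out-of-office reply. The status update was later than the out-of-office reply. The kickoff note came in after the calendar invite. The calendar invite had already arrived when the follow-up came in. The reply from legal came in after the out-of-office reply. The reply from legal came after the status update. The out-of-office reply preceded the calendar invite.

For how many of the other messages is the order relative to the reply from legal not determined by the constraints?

Forced before the reply from legal: the calendar invite, the kickoff note, the out-of-office reply, and the status update; forced after the reply from legal: the follow-up.
That leaves the vendor quote with no forced order relative to the reply from legal — 1.

1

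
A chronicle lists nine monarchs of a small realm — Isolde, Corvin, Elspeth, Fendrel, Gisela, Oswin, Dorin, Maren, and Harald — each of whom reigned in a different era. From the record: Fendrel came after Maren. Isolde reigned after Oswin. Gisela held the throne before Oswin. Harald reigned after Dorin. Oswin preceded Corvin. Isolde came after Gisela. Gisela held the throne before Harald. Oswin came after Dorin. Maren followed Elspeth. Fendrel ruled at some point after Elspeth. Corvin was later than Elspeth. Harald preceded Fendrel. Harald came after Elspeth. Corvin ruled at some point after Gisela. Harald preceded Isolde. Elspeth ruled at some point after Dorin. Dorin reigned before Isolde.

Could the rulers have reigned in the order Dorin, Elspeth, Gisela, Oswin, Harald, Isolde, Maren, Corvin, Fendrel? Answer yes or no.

Check each stated constraint against the proposed order — e.g. Elspeth is ahead of Corvin; Elspeth is ahead of Fendrel. Every pair is in the required order; nothing is violated.

yes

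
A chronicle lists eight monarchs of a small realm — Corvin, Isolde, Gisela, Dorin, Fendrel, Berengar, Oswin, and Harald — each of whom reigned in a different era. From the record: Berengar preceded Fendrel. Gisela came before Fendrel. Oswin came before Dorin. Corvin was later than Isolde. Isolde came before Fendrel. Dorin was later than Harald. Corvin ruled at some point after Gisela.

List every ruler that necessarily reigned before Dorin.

Harald, Oswin

Directly stated before Dorin: Harald and Oswin.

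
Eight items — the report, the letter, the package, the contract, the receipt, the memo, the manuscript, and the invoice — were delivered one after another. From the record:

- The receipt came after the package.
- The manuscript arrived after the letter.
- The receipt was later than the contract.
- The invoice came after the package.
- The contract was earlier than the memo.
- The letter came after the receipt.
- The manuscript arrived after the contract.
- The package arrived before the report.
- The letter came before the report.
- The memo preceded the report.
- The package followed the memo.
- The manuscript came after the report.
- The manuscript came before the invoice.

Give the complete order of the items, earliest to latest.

the contract, the memo, the package, the receipt, the letter, the report, the manuscript, the invoice

The constraints fix every adjacent pair, so only one ordering works:
the contract → the memo → the package → the receipt → the letter → the report → the manuscript → the invoice.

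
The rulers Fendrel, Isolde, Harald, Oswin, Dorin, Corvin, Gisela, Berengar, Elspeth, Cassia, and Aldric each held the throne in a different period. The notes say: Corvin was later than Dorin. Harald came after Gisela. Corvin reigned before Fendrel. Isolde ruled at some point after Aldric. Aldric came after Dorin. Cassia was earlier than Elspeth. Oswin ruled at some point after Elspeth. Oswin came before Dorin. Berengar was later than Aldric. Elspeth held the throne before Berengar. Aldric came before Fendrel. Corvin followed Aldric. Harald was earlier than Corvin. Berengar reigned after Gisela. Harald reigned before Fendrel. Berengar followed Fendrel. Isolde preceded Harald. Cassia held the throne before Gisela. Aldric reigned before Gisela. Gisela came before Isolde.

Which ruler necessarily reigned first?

Cassia

Cassia has a chain of constraints placing them before every other ruler, so Cassia must be first.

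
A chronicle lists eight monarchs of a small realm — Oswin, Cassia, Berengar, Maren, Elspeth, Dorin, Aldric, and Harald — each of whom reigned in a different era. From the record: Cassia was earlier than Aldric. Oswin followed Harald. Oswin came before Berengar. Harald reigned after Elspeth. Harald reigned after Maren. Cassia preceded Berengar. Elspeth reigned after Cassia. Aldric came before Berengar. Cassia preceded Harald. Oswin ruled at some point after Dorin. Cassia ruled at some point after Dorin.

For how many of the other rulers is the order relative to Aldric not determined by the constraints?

4

Forced before Aldric: Cassia and Dorin; forced after Aldric: Berengar.
That leaves Elspeth, Harald, Maren, and Oswin with no forced order relative to Aldric — 4.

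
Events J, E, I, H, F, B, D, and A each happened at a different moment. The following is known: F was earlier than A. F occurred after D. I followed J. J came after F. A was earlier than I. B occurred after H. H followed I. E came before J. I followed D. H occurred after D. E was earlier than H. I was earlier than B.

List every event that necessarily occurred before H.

A, D, E, F, I, J

Directly stated before H: D, E, and I.
A reaches H via A → I → H.
F reaches H via F → J → I → H.
J reaches H via J → I → H.
No chain forces B ahead of H.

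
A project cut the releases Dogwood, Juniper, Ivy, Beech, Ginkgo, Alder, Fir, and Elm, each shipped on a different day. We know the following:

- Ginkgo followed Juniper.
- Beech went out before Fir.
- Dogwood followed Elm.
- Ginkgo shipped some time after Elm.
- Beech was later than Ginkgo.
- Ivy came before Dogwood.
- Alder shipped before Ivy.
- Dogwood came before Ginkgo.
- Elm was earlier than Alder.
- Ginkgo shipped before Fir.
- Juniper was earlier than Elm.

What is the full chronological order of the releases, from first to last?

Juniper, Elm, Alder, Ivy, Dogwood, Ginkgo, Beech, Fir

The constraints fix every adjacent pair, so only one ordering works:
Juniper → Elm → Alder → Ivy → Dogwood → Ginkgo → Beech → Fir.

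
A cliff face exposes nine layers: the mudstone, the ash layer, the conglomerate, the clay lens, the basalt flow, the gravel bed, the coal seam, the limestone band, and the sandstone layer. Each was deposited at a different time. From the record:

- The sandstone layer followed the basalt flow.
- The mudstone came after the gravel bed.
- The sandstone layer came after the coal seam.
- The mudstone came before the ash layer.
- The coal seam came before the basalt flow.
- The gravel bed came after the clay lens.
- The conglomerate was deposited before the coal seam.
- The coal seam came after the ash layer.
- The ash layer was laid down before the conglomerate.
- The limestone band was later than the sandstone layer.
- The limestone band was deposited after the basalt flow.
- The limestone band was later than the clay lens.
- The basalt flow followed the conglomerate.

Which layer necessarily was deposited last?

the limestone band

Every other layer has a chain of constraints placing it before the limestone band, so the limestone band is last.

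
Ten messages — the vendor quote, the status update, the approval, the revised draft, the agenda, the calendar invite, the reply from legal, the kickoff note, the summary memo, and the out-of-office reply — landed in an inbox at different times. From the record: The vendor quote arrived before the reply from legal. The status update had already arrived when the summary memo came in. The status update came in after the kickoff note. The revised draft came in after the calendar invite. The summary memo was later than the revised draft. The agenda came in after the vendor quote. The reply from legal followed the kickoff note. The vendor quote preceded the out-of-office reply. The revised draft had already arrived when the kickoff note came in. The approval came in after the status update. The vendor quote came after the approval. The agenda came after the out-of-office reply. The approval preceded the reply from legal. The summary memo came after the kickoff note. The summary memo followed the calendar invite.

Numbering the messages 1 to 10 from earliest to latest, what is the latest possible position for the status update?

The status update must come before the agenda, the approval, the out-of-office reply, the reply from legal, the summary memo, and the vendor quote — 6 messages forced after it.
Everything else can be placed before the status update in some valid order, so the status update can sit as late as position 10 − 6 = 4.

4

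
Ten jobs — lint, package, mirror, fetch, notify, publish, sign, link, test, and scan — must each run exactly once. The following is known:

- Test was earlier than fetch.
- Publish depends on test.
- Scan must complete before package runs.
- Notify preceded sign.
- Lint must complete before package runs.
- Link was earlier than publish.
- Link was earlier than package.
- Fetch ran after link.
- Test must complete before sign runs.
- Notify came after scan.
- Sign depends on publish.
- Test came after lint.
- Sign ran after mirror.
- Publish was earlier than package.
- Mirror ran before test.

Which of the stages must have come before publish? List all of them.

Directly stated before publish: link and test.
Lint reaches publish via lint → test → publish.
Mirror reaches publish via mirror → test → publish.

link, lint, mirror, test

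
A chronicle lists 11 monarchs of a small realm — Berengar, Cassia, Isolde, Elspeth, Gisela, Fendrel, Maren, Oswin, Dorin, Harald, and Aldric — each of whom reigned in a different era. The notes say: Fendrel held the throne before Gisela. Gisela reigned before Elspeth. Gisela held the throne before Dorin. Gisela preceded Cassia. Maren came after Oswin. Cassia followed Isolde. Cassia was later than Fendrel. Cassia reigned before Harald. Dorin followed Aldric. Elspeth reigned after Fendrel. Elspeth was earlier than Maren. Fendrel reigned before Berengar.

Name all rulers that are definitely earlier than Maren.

Elspeth, Fendrel, Gisela, Oswin

Directly stated before Maren: Elspeth and Oswin.
Fendrel reaches Maren via Fendrel → Elspeth → Maren.
Gisela reaches Maren via Gisela → Elspeth → Maren.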